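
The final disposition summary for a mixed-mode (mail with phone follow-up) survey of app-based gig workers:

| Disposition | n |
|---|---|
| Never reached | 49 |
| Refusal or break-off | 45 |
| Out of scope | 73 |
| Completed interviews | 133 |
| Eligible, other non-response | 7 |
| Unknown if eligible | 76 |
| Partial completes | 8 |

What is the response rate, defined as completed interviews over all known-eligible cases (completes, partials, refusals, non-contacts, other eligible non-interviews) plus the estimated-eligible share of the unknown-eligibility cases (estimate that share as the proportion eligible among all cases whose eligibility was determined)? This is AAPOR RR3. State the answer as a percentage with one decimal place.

Numerator: 133
Determined eligible: 133 + 8 + 45 + 49 + 7 = 242
e = 242 / (242 + 73) = 242 / 315 = 0.7683
e × U: 0.7683 × 76 = 58.39
Base: 242 + 58.39 = 300.39
RR3 = 133 / 300.39 = 0.4428

44.3%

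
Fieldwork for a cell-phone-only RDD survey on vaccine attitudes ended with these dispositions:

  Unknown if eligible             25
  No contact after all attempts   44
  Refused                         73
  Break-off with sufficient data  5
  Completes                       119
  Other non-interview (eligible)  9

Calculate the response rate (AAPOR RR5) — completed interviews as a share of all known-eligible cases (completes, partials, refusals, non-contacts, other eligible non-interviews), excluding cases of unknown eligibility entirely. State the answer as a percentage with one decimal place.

Top → 119
Denom → 119 + 5 + 73 + 44 + 9 = 250
RR5 = 119 / 250 = 0.4760

47.6%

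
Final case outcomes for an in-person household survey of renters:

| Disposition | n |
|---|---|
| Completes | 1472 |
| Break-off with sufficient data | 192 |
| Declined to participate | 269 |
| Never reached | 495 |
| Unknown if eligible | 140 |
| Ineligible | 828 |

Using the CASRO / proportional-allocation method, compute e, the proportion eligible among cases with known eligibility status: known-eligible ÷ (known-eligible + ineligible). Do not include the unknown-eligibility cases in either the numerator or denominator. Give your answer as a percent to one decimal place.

Eligible (known) = 1472 + 192 + 269 + 495 = 2428
e = 2428 / (2428 + 828) = 2428 / 3256 = 0.7457

74.6%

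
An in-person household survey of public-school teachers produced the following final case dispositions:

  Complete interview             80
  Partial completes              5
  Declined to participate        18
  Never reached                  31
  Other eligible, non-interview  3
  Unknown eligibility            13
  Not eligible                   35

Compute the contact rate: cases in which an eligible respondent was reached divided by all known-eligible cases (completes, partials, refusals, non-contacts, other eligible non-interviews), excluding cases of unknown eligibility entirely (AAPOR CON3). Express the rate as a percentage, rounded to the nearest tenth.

77.4%

Numerator = 80 + 5 + 18 + 3 = 106
Denominator = 80 + 5 + 18 + 31 + 3 = 137
CON3 = 106 / 137 = 0.7737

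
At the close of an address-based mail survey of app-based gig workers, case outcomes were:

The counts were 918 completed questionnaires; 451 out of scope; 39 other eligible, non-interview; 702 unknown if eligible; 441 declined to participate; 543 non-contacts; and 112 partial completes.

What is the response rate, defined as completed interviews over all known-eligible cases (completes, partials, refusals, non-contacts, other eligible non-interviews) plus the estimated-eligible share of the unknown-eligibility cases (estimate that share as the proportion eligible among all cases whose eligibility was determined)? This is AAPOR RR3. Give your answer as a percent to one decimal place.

Top: 918
Known eligible: 918 + 112 + 441 + 543 + 39 = 2053
e = 2053 / (2053 + 451) = 2053 / 2504 = 0.8199
Estimated eligible among unknowns: 0.8199 × 702 = 575.57
Denominator: 2053 + 575.57 = 2628.57
RR3 = 918 / 2628.57 = 0.3492

34.9%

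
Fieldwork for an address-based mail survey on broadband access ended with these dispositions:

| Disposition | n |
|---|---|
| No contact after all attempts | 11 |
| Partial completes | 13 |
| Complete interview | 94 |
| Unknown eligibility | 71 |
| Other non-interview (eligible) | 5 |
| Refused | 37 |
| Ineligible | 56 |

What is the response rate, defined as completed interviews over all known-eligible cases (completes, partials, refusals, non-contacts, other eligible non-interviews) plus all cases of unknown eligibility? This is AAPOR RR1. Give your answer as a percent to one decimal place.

Numerator: 94
Denominator: 94 + 13 + 37 + 11 + 5 + 71 = 231
RR1 = 94 / 231 = 0.4069

40.7%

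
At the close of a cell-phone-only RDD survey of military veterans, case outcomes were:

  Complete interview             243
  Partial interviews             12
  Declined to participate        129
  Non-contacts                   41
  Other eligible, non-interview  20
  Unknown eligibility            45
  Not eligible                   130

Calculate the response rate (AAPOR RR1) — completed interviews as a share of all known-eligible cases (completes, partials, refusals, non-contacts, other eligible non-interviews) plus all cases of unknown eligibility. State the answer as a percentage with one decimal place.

Num: 243
Denom: 243 + 12 + 129 + 41 + 20 + 45 = 490
RR1 = 243 / 490 = 0.4959

49.6%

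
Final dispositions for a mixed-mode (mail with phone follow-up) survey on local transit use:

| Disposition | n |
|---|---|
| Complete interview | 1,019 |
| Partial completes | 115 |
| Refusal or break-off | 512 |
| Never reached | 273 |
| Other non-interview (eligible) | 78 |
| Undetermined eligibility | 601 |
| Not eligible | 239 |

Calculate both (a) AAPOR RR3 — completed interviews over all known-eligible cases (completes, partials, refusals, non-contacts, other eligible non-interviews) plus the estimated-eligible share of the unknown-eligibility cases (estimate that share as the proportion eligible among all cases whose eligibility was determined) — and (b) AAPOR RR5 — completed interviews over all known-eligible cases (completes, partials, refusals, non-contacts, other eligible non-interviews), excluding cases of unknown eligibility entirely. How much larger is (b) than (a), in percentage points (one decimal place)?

Numerator → 1019
Determined eligible → 1019 + 115 + 512 + 273 + 78 = 1997
e = 1997 / (1997 + 239) = 1997 / 2236 = 0.8931
Estimated eligible among unknowns → 0.8931 × 601 = 536.75
Base → 1997 + 536.75 = 2533.75
RR3 = 1019 / 2533.75 = 0.4022
Base → 1019 + 115 + 512 + 273 + 78 = 1997
RR5 = 1019 / 1997 = 0.5103
Difference = 51.03 − 40.22 = 10.81 percentage points

10.8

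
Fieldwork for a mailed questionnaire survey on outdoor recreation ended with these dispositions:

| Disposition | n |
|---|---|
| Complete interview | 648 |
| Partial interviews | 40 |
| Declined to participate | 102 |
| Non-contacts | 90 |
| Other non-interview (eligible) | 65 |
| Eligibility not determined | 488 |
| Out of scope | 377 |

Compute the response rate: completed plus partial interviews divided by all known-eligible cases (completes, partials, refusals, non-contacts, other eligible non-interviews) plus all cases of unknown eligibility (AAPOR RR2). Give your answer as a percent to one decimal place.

48.0%

Num = 648 + 40 = 688
Denominator = 648 + 40 + 102 + 90 + 65 + 488 = 1433
RR2 = 688 / 1433 = 0.4801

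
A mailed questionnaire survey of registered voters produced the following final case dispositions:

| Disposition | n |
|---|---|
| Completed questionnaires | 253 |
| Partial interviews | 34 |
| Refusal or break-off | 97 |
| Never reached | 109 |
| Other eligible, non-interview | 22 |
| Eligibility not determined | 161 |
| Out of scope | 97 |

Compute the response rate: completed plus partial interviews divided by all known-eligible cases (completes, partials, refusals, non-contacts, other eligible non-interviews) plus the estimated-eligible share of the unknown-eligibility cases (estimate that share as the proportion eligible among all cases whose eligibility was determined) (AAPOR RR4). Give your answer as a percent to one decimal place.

44.1%

Top = 253 + 34 = 287
Eligible (known) = 253 + 34 + 97 + 109 + 22 = 515
e = 515 / (515 + 97) = 515 / 612 = 0.8415
e × U = 0.8415 × 161 = 135.48
Base = 515 + 135.48 = 650.48
RR4 = 287 / 650.48 = 0.4412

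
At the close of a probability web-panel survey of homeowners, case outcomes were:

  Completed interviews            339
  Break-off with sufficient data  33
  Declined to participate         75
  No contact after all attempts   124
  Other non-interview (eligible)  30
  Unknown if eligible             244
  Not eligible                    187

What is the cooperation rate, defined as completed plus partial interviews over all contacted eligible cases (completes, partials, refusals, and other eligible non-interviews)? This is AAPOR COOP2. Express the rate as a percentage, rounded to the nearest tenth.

Numerator = 339 + 33 = 372
Base = 339 + 33 + 75 + 30 = 477
COOP2 = 372 / 477 = 0.7799

78.0%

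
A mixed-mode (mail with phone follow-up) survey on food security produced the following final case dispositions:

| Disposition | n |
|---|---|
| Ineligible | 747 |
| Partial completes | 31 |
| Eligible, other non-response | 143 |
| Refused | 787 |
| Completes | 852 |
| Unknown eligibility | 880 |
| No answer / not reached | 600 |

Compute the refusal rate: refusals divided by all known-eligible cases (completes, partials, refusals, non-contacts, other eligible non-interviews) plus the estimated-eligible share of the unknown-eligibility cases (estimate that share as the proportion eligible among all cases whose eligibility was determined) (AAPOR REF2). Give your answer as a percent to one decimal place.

25.5%

Top = 787
Known eligible = 852 + 31 + 787 + 600 + 143 = 2413
e = 2413 / (2413 + 747) = 2413 / 3160 = 0.7636
Estimated eligible among unknowns = 0.7636 × 880 = 671.97
Denom = 2413 + 671.97 = 3084.97
REF2 = 787 / 3084.97 = 0.2551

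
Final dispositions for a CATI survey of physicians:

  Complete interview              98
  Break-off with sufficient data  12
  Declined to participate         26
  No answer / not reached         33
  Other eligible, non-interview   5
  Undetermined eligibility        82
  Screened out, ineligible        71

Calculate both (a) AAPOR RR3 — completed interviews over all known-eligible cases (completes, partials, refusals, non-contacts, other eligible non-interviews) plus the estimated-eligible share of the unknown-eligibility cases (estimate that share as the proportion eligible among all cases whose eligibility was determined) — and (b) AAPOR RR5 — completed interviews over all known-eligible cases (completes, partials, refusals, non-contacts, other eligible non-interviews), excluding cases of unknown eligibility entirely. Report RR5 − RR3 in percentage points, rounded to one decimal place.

Top = 98
Eligible (known) = 98 + 12 + 26 + 33 + 5 = 174
e = 174 / (174 + 71) = 174 / 245 = 0.7102
Estimated eligible among unknowns = 0.7102 × 82 = 58.24
Denominator = 174 + 58.24 = 232.24
RR3 = 98 / 232.24 = 0.4220
Denominator = 98 + 12 + 26 + 33 + 5 = 174
RR5 = 98 / 174 = 0.5632
Difference = 56.32 − 42.20 = 14.12 percentage points

14.1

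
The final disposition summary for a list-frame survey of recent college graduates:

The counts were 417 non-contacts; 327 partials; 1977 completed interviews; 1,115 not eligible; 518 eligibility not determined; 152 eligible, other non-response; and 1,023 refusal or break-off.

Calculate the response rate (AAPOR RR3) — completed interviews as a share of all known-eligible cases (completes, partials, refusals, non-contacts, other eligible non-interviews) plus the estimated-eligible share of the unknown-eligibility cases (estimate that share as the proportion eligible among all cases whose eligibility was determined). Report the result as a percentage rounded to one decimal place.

46.0%

Num: 1977
Eligible (known): 1977 + 327 + 1023 + 417 + 152 = 3896
e = 3896 / (3896 + 1115) = 3896 / 5011 = 0.7775
Estimated eligible among unknowns: 0.7775 × 518 = 402.75
Base: 3896 + 402.75 = 4298.75
RR3 = 1977 / 4298.75 = 0.4599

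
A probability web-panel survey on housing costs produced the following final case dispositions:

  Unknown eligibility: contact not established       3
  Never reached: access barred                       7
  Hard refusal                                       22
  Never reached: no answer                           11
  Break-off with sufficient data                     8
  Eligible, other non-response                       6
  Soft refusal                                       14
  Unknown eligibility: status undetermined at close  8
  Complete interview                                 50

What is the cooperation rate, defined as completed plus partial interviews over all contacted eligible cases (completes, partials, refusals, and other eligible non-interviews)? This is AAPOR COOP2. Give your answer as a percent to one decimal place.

58.0%

Refused = 22 + 14 = 36
No answer / not reached = 11 + 7 = 18
Eligibility not determined = 3 + 8 = 11
Num: 50 + 8 = 58
Denominator: 50 + 8 + 36 + 6 = 100
COOP2 = 58 / 100 = 0.5800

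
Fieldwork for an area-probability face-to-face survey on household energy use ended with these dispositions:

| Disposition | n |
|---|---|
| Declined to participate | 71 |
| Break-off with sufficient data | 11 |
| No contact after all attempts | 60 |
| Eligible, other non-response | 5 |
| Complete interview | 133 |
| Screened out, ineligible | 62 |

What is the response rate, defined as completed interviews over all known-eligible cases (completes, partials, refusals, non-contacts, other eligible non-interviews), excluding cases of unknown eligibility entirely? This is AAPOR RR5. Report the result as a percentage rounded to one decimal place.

Num → 133
Base → 133 + 11 + 71 + 60 + 5 = 280
RR5 = 133 / 280 = 0.4750

47.5%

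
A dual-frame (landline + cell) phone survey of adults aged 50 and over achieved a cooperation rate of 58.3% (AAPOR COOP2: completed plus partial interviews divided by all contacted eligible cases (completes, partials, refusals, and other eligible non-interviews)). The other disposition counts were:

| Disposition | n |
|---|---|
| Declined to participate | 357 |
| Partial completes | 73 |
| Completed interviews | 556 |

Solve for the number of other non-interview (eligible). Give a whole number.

93

Num: 556 + 73 = 629
COOP2 = 629 / D = 0.583
D = 629 / 0.583 = 1078.9
Rest of base = 986
other non-interview (eligible) = 1078.9 − 986 ≈ 93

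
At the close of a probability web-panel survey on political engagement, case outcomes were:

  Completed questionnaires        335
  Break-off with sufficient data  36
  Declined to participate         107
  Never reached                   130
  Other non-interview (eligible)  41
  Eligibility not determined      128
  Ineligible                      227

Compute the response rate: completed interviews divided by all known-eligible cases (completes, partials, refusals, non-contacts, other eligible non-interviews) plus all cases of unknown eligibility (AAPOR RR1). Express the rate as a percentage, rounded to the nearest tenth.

43.1%

Top → 335
Denominator → 335 + 36 + 107 + 130 + 41 + 128 = 777
RR1 = 335 / 777 = 0.4311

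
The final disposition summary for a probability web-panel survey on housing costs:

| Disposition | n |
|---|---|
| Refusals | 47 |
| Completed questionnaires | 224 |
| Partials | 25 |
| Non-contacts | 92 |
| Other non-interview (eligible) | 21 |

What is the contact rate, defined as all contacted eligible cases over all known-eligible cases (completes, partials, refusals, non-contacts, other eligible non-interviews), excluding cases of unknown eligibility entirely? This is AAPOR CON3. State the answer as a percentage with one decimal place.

Top = 224 + 25 + 47 + 21 = 317
Denominator = 224 + 25 + 47 + 92 + 21 = 409
CON3 = 317 / 409 = 0.7751

77.5%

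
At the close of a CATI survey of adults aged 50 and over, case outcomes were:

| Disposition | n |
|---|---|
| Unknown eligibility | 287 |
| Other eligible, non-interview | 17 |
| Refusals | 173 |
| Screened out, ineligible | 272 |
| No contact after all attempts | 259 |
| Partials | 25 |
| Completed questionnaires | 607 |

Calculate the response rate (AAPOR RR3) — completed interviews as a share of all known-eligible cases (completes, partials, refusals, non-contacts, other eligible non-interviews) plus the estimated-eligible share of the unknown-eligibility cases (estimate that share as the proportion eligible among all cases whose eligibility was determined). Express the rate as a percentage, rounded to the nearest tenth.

46.3%

Numerator → 607
Known eligible → 607 + 25 + 173 + 259 + 17 = 1081
e = 1081 / (1081 + 272) = 1081 / 1353 = 0.7990
Eligible share of unknowns → 0.7990 × 287 = 229.31
Base → 1081 + 229.31 = 1310.31
RR3 = 607 / 1310.31 = 0.4632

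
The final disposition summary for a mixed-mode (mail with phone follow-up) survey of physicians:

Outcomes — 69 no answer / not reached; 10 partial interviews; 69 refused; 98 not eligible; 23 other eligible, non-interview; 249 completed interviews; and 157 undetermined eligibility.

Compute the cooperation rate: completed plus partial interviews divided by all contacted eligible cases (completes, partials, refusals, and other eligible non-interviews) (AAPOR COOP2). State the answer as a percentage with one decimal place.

73.8%

Top = 249 + 10 = 259
Denominator = 249 + 10 + 69 + 23 = 351
COOP2 = 259 / 351 = 0.7379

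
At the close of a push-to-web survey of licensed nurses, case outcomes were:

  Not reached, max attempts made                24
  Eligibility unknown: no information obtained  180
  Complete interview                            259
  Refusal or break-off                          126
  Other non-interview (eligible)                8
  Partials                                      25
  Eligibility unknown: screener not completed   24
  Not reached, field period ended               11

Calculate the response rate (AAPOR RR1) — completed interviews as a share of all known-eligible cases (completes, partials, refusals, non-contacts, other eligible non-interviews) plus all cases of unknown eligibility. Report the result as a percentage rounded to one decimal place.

Non-contacts = 11 + 24 = 35
Undetermined eligibility = 24 + 180 = 204
Num = 259
Base = 259 + 25 + 126 + 35 + 8 + 204 = 657
RR1 = 259 / 657 = 0.3942

39.4%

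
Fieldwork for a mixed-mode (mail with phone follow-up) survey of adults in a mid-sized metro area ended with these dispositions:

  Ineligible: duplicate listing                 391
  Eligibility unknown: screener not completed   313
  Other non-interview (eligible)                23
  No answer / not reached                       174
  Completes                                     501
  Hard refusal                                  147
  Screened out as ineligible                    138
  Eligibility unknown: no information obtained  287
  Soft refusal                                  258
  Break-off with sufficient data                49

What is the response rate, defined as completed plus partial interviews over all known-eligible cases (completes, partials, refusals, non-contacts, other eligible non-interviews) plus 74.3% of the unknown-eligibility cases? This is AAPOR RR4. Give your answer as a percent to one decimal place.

Declined to participate = 147 + 258 = 405
Undetermined eligibility = 313 + 287 = 600
Ineligible = 138 + 391 = 529
Top → 501 + 49 = 550
Determined eligible → 501 + 49 + 405 + 174 + 23 = 1152
e × U → 0.7430 × 600 = 445.80
Base → 1152 + 445.80 = 1597.80
RR4 = 550 / 1597.80 = 0.3442

34.4%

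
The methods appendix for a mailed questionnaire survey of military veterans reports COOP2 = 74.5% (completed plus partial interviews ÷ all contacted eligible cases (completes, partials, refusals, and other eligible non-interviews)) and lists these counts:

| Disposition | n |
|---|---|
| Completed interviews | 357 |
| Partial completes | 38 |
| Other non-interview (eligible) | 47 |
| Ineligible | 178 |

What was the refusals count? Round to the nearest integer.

Num: 357 + 38 = 395
COOP2 = 395 / D = 0.745
D = 395 / 0.745 = 530.2
Other denominator terms total 442
refusals = 530.2 − 442 ≈ 88

88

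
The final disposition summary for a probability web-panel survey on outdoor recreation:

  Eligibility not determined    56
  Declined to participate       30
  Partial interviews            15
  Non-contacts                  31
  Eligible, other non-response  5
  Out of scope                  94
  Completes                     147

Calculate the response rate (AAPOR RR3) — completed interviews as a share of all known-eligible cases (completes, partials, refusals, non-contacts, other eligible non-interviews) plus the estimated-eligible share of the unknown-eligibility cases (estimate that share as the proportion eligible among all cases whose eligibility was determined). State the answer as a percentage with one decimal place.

Num = 147
Eligible (known) = 147 + 15 + 30 + 31 + 5 = 228
e = 228 / (228 + 94) = 228 / 322 = 0.7081
Eligible share of unknowns = 0.7081 × 56 = 39.65
Base = 228 + 39.65 = 267.65
RR3 = 147 / 267.65 = 0.5492

54.9%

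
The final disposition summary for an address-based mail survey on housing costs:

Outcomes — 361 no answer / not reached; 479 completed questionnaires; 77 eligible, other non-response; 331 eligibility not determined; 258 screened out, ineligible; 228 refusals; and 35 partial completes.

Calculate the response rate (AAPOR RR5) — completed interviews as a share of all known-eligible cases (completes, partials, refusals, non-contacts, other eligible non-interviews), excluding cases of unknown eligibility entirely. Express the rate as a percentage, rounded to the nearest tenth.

40.6%

Top → 479
Base → 479 + 35 + 228 + 361 + 77 = 1180
RR5 = 479 / 1180 = 0.4059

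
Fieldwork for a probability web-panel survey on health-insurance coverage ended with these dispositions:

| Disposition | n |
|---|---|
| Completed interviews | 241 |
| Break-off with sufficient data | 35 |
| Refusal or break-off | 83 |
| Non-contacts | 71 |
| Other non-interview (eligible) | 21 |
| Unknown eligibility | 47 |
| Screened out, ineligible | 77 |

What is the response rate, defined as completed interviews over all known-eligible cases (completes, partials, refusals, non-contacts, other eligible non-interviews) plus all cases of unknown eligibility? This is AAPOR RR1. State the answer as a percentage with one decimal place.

48.4%

Numerator: 241
Denominator: 241 + 35 + 83 + 71 + 21 + 47 = 498
RR1 = 241 / 498 = 0.4839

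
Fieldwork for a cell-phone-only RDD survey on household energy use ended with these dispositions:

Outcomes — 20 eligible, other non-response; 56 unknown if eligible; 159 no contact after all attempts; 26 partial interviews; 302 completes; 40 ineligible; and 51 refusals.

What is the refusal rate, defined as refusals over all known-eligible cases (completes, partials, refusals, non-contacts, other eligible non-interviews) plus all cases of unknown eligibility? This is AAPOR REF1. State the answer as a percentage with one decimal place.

8.3%

Num: 51
Denom: 302 + 26 + 51 + 159 + 20 + 56 = 614
REF1 = 51 / 614 = 0.0831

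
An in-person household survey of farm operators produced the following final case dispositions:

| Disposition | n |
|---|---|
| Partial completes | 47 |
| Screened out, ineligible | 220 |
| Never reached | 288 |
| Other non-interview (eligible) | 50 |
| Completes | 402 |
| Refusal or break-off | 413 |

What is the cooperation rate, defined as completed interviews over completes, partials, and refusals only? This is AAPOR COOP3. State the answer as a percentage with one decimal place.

46.6%

Numerator: 402
Denominator: 402 + 47 + 413 = 862
COOP3 = 402 / 862 = 0.4664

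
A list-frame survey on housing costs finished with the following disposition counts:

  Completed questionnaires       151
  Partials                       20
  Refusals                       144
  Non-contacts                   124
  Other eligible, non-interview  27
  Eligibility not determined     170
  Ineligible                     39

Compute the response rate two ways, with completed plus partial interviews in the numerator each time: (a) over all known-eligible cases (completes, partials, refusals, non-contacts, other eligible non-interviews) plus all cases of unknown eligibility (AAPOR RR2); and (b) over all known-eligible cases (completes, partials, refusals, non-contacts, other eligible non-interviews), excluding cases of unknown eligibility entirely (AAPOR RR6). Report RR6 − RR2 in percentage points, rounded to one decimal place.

9.8

Num: 151 + 20 = 171
Denom: 151 + 20 + 144 + 124 + 27 + 170 = 636
RR2 = 171 / 636 = 0.2689
Denom: 151 + 20 + 144 + 124 + 27 = 466
RR6 = 171 / 466 = 0.3670
Difference = 36.70 − 26.89 = 9.81 percentage points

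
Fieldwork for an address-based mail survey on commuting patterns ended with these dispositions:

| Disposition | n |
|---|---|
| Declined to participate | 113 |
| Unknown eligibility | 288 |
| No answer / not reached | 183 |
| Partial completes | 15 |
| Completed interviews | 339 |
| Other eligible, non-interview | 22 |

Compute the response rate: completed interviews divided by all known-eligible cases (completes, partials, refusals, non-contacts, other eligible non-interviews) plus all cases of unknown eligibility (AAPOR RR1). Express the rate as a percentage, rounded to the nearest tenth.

35.3%

Num → 339
Base → 339 + 15 + 113 + 183 + 22 + 288 = 960
RR1 = 339 / 960 = 0.3531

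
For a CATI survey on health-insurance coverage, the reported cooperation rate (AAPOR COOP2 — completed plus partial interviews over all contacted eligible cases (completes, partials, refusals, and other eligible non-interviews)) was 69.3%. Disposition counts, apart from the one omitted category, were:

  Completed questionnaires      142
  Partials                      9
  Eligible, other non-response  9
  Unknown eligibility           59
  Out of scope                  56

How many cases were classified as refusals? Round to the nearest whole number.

58

Numerator → 142 + 9 = 151
COOP2 = 151 / D = 0.693
D = 151 / 0.693 = 217.9
Remaining denominator categories sum to 160
refusals = 217.9 − 160 ≈ 58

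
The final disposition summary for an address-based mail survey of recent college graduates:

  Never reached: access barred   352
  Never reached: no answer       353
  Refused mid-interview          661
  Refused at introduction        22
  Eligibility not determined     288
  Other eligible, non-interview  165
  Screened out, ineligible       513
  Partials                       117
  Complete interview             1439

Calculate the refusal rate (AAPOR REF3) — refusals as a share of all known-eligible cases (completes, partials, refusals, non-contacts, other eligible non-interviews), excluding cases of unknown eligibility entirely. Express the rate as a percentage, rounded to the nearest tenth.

Refused = 22 + 661 = 683
Non-contacts = 353 + 352 = 705
Top = 683
Denom = 1439 + 117 + 683 + 705 + 165 = 3109
REF3 = 683 / 3109 = 0.2197

22.0%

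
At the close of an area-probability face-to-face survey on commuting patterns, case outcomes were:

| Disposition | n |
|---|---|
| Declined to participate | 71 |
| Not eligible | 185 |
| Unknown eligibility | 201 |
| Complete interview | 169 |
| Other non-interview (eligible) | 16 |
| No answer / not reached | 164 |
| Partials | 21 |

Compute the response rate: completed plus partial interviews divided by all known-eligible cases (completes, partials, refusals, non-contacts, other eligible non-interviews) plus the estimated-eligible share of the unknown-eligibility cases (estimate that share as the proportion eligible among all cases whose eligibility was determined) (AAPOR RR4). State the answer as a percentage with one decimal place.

Top → 169 + 21 = 190
Eligible (known) → 169 + 21 + 71 + 164 + 16 = 441
e = 441 / (441 + 185) = 441 / 626 = 0.7045
Estimated eligible among unknowns → 0.7045 × 201 = 141.60
Denom → 441 + 141.60 = 582.60
RR4 = 190 / 582.60 = 0.3261

32.6%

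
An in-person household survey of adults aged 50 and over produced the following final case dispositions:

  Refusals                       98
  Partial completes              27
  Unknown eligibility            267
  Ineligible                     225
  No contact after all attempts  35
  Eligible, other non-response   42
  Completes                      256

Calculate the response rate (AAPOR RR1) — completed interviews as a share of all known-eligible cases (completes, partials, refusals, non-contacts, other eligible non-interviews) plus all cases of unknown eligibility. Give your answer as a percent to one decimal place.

35.3%

Top → 256
Base → 256 + 27 + 98 + 35 + 42 + 267 = 725
RR1 = 256 / 725 = 0.3531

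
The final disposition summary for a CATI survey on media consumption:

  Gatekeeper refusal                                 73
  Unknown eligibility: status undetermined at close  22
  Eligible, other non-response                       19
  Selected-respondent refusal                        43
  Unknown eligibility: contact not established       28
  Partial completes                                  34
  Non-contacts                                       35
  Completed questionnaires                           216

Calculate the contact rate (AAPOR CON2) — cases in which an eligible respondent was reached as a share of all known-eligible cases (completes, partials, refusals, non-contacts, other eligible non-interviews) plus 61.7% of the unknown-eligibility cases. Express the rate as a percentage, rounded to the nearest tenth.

Declined to participate = 73 + 43 = 116
Undetermined eligibility = 28 + 22 = 50
Top → 216 + 34 + 116 + 19 = 385
Known eligible → 216 + 34 + 116 + 35 + 19 = 420
Estimated eligible among unknowns → 0.6170 × 50 = 30.85
Denominator → 420 + 30.85 = 450.85
CON2 = 385 / 450.85 = 0.8539

85.4%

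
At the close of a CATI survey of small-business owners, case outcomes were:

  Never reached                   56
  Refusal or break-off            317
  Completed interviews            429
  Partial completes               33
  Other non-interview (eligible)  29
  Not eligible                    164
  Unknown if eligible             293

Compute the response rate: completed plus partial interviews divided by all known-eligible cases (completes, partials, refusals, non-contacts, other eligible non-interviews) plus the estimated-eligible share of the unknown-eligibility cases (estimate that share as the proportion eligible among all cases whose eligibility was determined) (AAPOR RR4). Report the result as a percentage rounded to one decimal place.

Top → 429 + 33 = 462
Eligible (known) → 429 + 33 + 317 + 56 + 29 = 864
e = 864 / (864 + 164) = 864 / 1028 = 0.8405
Estimated eligible among unknowns → 0.8405 × 293 = 246.27
Denom → 864 + 246.27 = 1110.27
RR4 = 462 / 1110.27 = 0.4161

41.6%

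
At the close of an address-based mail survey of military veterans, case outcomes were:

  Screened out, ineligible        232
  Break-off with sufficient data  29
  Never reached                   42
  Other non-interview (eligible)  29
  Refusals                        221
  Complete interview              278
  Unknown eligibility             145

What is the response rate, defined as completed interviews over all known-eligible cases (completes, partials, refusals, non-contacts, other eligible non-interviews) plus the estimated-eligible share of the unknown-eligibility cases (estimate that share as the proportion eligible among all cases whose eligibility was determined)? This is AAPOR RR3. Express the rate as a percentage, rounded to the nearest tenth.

39.5%

Num = 278
Determined eligible = 278 + 29 + 221 + 42 + 29 = 599
e = 599 / (599 + 232) = 599 / 831 = 0.7208
Eligible share of unknowns = 0.7208 × 145 = 104.52
Denominator = 599 + 104.52 = 703.52
RR3 = 278 / 703.52 = 0.3952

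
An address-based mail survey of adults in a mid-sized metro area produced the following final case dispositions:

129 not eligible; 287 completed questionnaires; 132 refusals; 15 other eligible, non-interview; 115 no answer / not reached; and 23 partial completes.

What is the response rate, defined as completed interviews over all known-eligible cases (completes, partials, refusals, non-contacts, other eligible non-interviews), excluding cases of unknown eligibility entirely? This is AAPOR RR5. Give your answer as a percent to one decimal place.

50.2%

Top: 287
Base: 287 + 23 + 132 + 115 + 15 = 572
RR5 = 287 / 572 = 0.5017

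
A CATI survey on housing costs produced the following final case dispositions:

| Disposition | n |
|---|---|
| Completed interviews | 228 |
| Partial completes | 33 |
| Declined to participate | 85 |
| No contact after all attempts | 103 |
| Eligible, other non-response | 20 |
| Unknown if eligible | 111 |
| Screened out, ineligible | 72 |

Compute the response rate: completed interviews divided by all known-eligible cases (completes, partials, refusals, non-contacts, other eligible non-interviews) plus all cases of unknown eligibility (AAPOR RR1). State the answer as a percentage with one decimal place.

39.3%

Top: 228
Denom: 228 + 33 + 85 + 103 + 20 + 111 = 580
RR1 = 228 / 580 = 0.3931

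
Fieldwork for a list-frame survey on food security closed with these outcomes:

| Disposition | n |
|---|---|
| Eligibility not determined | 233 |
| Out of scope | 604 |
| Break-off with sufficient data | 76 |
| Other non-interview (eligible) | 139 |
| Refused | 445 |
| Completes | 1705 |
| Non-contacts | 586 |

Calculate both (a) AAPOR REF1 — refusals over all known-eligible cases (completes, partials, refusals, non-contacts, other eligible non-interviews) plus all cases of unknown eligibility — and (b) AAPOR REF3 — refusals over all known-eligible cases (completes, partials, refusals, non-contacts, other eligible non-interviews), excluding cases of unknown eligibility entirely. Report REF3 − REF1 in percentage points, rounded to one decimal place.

Numerator: 445
Denominator: 1705 + 76 + 445 + 586 + 139 + 233 = 3184
REF1 = 445 / 3184 = 0.1398
Denominator: 1705 + 76 + 445 + 586 + 139 = 2951
REF3 = 445 / 2951 = 0.1508
Difference = 15.08 − 13.98 = 1.10 percentage points

1.1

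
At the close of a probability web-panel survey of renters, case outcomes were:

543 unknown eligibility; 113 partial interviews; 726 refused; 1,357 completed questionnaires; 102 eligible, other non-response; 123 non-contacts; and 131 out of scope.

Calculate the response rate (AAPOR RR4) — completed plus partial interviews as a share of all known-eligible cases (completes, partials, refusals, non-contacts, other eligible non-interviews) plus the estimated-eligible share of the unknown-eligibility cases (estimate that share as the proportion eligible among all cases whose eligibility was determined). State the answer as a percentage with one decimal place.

Num → 1357 + 113 = 1470
Known eligible → 1357 + 113 + 726 + 123 + 102 = 2421
e = 2421 / (2421 + 131) = 2421 / 2552 = 0.9487
Estimated eligible among unknowns → 0.9487 × 543 = 515.14
Denominator → 2421 + 515.14 = 2936.14
RR4 = 1470 / 2936.14 = 0.5007

50.1%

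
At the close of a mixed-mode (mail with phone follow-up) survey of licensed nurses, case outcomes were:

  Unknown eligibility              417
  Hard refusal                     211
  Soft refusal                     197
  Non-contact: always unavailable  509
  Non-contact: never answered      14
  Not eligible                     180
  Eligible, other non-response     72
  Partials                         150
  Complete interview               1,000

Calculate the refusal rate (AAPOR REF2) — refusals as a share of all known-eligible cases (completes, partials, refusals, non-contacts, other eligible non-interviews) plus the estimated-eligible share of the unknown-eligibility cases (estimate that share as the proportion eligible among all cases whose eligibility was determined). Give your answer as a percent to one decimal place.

Refused = 211 + 197 = 408
Non-contacts = 14 + 509 = 523
Numerator: 408
Known eligible: 1000 + 150 + 408 + 523 + 72 = 2153
e = 2153 / (2153 + 180) = 2153 / 2333 = 0.9228
Eligible share of unknowns: 0.9228 × 417 = 384.81
Denominator: 2153 + 384.81 = 2537.81
REF2 = 408 / 2537.81 = 0.1608

16.1%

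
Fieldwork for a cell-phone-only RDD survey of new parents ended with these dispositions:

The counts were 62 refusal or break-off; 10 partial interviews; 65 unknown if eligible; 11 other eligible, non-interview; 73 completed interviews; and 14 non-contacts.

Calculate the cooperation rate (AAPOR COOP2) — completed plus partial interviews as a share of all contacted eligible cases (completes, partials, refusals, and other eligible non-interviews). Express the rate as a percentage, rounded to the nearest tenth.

53.2%

Num = 73 + 10 = 83
Denominator = 73 + 10 + 62 + 11 = 156
COOP2 = 83 / 156 = 0.5321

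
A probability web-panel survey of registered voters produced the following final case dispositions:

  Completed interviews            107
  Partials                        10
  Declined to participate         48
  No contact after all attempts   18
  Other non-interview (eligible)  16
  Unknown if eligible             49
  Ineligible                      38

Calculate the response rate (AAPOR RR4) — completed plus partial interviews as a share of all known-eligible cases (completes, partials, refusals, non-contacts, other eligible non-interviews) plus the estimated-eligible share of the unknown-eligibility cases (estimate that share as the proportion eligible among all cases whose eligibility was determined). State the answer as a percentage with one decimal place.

48.7%

Top: 107 + 10 = 117
Eligible (known): 107 + 10 + 48 + 18 + 16 = 199
e = 199 / (199 + 38) = 199 / 237 = 0.8397
Estimated eligible among unknowns: 0.8397 × 49 = 41.15
Base: 199 + 41.15 = 240.15
RR4 = 117 / 240.15 = 0.4872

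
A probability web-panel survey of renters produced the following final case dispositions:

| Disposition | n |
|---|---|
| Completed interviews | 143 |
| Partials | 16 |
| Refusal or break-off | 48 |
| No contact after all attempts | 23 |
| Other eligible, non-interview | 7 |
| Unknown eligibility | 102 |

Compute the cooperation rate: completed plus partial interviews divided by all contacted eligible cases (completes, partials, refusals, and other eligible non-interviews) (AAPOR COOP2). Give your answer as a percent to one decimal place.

74.3%

Top: 143 + 16 = 159
Denominator: 143 + 16 + 48 + 7 = 214
COOP2 = 159 / 214 = 0.7430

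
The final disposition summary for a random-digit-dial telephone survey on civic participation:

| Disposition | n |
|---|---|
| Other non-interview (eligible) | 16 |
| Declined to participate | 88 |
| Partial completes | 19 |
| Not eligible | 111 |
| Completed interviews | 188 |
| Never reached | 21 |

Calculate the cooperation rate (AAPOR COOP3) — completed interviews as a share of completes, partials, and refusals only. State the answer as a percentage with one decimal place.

Num → 188
Base → 188 + 19 + 88 = 295
COOP3 = 188 / 295 = 0.6373

63.7%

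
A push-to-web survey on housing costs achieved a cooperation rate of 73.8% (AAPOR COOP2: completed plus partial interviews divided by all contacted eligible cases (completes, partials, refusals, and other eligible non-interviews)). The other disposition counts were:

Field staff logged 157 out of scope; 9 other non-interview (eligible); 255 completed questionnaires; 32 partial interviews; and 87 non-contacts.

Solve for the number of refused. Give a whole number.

93

Num: 255 + 32 = 287
COOP2 = 287 / D = 0.738
D = 287 / 0.738 = 388.9
Other denominator terms total 296
refused = 388.9 − 296 ≈ 93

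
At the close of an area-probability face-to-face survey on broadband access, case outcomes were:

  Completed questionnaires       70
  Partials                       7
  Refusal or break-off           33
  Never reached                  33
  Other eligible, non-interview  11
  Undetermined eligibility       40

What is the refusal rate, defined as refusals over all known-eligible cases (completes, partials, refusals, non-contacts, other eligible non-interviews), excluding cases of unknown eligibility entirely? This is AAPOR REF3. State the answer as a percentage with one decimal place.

Top → 33
Denominator → 70 + 7 + 33 + 33 + 11 = 154
REF3 = 33 / 154 = 0.2143

21.4%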